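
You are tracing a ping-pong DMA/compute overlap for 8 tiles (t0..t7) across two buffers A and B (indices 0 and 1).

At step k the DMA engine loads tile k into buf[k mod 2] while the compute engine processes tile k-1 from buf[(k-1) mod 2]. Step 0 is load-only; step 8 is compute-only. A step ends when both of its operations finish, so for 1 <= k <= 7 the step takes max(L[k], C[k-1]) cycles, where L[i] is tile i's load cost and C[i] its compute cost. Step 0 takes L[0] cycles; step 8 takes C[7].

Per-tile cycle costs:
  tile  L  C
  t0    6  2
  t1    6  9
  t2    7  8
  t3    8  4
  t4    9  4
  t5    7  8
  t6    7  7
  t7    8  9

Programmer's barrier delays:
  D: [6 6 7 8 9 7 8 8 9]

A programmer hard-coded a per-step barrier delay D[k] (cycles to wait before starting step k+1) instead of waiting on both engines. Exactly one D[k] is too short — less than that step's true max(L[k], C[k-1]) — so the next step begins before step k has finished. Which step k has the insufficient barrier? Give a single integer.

hazard at step 2

step 0: need L[0]=6 = 6; D[0]=6 ok
step 1: need max(L[1]=6,C[0]=2) = 6; D[1]=6 ok
step 2: need max(L[2]=7,C[1]=9) = 9; D[2]=7 SHORT
step 3: need max(L[3]=8,C[2]=8) = 8; D[3]=8 ok
step 4: need max(L[4]=9,C[3]=4) = 9; D[4]=9 ok
step 5: need max(L[5]=7,C[4]=4) = 7; D[5]=7 ok
step 6: need max(L[6]=7,C[5]=8) = 8; D[6]=8 ok
step 7: need max(L[7]=8,C[6]=7) = 8; D[7]=8 ok
step 8: need C[7]=9 = 9; D[8]=9 ok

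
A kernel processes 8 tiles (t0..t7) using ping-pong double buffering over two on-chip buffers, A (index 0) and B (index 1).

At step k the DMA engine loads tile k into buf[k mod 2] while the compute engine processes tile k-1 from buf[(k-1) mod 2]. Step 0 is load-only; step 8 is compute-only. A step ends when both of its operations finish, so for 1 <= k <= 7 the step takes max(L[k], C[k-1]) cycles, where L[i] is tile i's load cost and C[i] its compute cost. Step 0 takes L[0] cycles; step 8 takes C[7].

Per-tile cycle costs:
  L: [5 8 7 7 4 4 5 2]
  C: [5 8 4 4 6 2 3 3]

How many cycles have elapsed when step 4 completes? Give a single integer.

end_cycle[4] = 32

  0. 5=5c; end=5; A:t0 B:-
  1. max(8,5)=8c; end=13; A:t0 B:t1
  2. max(7,8)=8c; end=21; A:t2 B:t1
  3. max(7,4)=7c; end=28; A:t2 B:t3
  4. max(4,4)=4c; end=32; A:t4 B:t3
  5. max(4,6)=6c; end=38; A:t4 B:t5
  6. max(5,2)=5c; end=43; A:t6 B:t5
  7. max(2,3)=3c; end=46; A:t6 B:t7
  8. 3=3c; end=49; A:t6 B:t7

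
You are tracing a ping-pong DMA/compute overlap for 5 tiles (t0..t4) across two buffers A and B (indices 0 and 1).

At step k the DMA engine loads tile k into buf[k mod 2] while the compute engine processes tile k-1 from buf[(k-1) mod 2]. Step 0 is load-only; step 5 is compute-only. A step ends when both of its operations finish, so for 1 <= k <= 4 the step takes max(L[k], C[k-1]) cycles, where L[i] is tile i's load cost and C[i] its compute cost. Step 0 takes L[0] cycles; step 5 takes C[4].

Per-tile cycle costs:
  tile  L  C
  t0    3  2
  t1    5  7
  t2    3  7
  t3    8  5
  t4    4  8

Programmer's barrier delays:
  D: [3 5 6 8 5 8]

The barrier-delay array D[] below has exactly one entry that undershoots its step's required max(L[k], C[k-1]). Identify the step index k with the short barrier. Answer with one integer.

[0] required=L[0]=3=3 vs D=3 ok
[1] required=max(L[1]=5,C[0]=2)=5 vs D=5 ok
[2] required=max(L[2]=3,C[1]=7)=7 vs D=6 SHORT
[3] required=max(L[3]=8,C[2]=7)=8 vs D=8 ok
[4] required=max(L[4]=4,C[3]=5)=5 vs D=5 ok
[5] required=C[4]=8=8 vs D=8 ok

hazard at step 2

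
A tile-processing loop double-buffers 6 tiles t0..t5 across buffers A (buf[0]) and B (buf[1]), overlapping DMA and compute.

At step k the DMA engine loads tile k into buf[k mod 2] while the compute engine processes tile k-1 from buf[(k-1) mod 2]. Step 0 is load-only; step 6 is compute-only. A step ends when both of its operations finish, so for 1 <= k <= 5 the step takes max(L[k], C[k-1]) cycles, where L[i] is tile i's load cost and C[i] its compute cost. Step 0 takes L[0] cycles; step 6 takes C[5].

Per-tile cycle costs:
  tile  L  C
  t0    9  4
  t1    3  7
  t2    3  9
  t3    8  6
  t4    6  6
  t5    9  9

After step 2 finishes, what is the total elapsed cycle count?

end_cycle[2] = 20

k=0 load=t0/9c comp=- wait=9 total=9
k=1 load=t1/3c comp=t0/4c wait=4 total=13
k=2 load=t2/3c comp=t1/7c wait=7 total=20
k=3 load=t3/8c comp=t2/9c wait=9 total=29
k=4 load=t4/6c comp=t3/6c wait=6 total=35
k=5 load=t5/9c comp=t4/6c wait=9 total=44
k=6 load=- comp=t5/9c wait=9 total=53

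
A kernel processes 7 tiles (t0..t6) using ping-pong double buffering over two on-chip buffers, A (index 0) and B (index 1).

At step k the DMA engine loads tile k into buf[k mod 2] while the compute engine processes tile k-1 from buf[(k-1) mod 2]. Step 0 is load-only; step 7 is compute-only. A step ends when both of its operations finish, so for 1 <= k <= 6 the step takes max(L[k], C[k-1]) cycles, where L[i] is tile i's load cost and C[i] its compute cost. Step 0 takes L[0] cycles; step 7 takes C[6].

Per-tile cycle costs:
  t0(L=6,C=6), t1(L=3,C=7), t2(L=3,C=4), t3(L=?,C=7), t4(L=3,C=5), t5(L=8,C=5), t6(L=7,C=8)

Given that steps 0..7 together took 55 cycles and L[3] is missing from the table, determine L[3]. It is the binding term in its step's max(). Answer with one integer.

step 0 → dur = L[0]=6 = 6
step 1 → dur = max(L[1]=3, C[0]=6) = 6
step 2 → dur = max(L[2]=3, C[1]=7) = 7
step 3 → dur = max(L[3]=?, C[2]=4) = L[3]  (unknown; binding)
step 4 → dur = max(L[4]=3, C[3]=7) = 7
step 5 → dur = max(L[5]=8, C[4]=5) = 8
step 6 → dur = max(L[6]=7, C[5]=5) = 7
step 7 → dur = C[6]=8 = 8
sum of known step durations = 49
dur[3] = total - known = 55 - 49 = 6
L[3] is the binding max in step 3, so L[3] = dur[3] = 6

L[3] = 6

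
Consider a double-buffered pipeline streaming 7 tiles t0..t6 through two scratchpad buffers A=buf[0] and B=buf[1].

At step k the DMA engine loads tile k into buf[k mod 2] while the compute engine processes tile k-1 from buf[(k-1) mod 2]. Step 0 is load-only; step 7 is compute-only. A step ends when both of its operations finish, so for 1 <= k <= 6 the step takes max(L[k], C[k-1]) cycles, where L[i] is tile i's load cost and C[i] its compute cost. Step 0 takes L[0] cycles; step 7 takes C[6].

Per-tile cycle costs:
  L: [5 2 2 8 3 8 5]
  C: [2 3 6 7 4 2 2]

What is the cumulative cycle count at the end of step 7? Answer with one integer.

end_cycle[7] = 40

[0] DMA t0→A (5c) ∥ CU idle ⇒ 5c, clock 5
[1] DMA t1→B (2c) ∥ CU A:t0 (2c) ⇒ 2c, clock 7
[2] DMA t2→A (2c) ∥ CU B:t1 (3c) ⇒ 3c, clock 10
[3] DMA t3→B (8c) ∥ CU A:t2 (6c) ⇒ 8c, clock 18
[4] DMA t4→A (3c) ∥ CU B:t3 (7c) ⇒ 7c, clock 25
[5] DMA t5→B (8c) ∥ CU A:t4 (4c) ⇒ 8c, clock 33
[6] DMA t6→A (5c) ∥ CU B:t5 (2c) ⇒ 5c, clock 38
[7] DMA idle ∥ CU A:t6 (2c) ⇒ 2c, clock 40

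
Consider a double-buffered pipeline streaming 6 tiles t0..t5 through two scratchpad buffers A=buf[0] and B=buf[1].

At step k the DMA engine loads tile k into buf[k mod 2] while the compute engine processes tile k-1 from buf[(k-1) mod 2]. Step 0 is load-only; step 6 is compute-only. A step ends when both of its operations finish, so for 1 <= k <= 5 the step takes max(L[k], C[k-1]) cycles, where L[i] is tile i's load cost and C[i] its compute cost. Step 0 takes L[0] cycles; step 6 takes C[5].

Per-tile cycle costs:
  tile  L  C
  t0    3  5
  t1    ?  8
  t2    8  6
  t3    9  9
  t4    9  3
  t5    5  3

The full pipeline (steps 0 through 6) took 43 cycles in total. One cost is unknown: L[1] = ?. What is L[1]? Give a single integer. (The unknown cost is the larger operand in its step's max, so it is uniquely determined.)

step 0: dur = L[0]=3 = 3
step 1: dur = max(L[1]=?, C[0]=5) = L[1]  (unknown; binding)
step 2: dur = max(L[2]=8, C[1]=8) = 8
step 3: dur = max(L[3]=9, C[2]=6) = 9
step 4: dur = max(L[4]=9, C[3]=9) = 9
step 5: dur = max(L[5]=5, C[4]=3) = 5
step 6: dur = C[5]=3 = 3
sum of known step durations = 37
dur[1] = total - known = 43 - 37 = 6
L[1] is the binding max in step 1, so L[1] = dur[1] = 6

L[1] = 6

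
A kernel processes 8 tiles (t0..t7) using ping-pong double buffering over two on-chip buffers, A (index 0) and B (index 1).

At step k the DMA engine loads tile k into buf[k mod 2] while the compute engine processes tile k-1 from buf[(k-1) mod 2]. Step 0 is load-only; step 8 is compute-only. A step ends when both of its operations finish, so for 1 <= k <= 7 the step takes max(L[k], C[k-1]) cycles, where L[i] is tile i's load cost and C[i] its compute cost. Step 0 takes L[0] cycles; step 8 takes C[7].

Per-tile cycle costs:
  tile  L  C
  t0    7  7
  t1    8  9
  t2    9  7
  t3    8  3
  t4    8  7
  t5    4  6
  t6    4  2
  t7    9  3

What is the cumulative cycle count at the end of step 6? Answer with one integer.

step 0: L[0]=7 → dur=7, Σ=7 | A=load:t0 B=idle [load-only]
step 1: L[1]=8 C[0]=7 → dur=8, Σ=15 | A=compute:t0 B=load:t1 [load-bound]
step 2: L[2]=9 C[1]=9 → dur=9, Σ=24 | A=load:t2 B=compute:t1 [tied]
step 3: L[3]=8 C[2]=7 → dur=8, Σ=32 | A=compute:t2 B=load:t3 [load-bound]
step 4: L[4]=8 C[3]=3 → dur=8, Σ=40 | A=load:t4 B=compute:t3 [load-bound]
step 5: L[5]=4 C[4]=7 → dur=7, Σ=47 | A=compute:t4 B=load:t5 [compute-bound]
step 6: L[6]=4 C[5]=6 → dur=6, Σ=53 | A=load:t6 B=compute:t5 [compute-bound]
step 7: L[7]=9 C[6]=2 → dur=9, Σ=62 | A=compute:t6 B=load:t7 [load-bound]
step 8: C[7]=3 → dur=3, Σ=65 | A=idle B=compute:t7 [compute-only]

end_cycle[6] = 53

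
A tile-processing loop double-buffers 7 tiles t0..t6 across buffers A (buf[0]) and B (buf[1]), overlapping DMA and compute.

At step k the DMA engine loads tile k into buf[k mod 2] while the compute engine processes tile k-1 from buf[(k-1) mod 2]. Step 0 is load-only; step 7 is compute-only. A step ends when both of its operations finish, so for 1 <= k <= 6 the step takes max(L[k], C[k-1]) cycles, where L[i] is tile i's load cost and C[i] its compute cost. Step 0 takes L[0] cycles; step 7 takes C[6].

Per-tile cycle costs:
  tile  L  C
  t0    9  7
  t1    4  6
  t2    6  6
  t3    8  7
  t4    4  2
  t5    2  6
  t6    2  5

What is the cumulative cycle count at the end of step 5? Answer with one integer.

k=0 load=t0/9c comp=- wait=9 total=9
k=1 load=t1/4c comp=t0/7c wait=7 total=16
k=2 load=t2/6c comp=t1/6c wait=6 total=22
k=3 load=t3/8c comp=t2/6c wait=8 total=30
k=4 load=t4/4c comp=t3/7c wait=7 total=37
k=5 load=t5/2c comp=t4/2c wait=2 total=39
k=6 load=t6/2c comp=t5/6c wait=6 total=45
k=7 load=- comp=t6/5c wait=5 total=50

end_cycle[5] = 39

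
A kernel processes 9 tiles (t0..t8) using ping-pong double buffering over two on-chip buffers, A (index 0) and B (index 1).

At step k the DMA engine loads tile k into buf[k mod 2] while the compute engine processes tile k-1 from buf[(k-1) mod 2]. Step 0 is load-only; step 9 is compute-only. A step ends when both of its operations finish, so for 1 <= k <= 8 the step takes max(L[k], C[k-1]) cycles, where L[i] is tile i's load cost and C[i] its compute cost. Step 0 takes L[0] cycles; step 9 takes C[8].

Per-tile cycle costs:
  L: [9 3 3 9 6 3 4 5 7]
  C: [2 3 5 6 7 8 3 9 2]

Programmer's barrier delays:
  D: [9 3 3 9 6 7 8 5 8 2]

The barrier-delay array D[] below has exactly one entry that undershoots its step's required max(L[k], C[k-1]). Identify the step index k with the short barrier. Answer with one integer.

[0] required=L[0]=9=9 vs D=9 ok
[1] required=max(L[1]=3,C[0]=2)=3 vs D=3 ok
[2] required=max(L[2]=3,C[1]=3)=3 vs D=3 ok
[3] required=max(L[3]=9,C[2]=5)=9 vs D=9 ok
[4] required=max(L[4]=6,C[3]=6)=6 vs D=6 ok
[5] required=max(L[5]=3,C[4]=7)=7 vs D=7 ok
[6] required=max(L[6]=4,C[5]=8)=8 vs D=8 ok
[7] required=max(L[7]=5,C[6]=3)=5 vs D=5 ok
[8] required=max(L[8]=7,C[7]=9)=9 vs D=8 SHORT
[9] required=C[8]=2=2 vs D=2 ok

hazard at step 8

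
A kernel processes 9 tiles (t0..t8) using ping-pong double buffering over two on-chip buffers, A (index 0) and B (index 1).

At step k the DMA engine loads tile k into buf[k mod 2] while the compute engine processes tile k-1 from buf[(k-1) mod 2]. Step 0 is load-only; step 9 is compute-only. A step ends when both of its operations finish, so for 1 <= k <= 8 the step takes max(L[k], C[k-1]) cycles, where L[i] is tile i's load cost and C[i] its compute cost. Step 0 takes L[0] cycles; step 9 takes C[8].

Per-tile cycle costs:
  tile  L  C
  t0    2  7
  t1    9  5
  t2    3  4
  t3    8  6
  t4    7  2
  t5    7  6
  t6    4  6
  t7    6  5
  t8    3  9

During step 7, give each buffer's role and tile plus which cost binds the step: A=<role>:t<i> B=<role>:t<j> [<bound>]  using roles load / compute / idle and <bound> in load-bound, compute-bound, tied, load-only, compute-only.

  0. 2=2c; end=2; A:t0 B:-
  1. max(9,7)=9c; end=11; A:t0 B:t1
  2. max(3,5)=5c; end=16; A:t2 B:t1
  3. max(8,4)=8c; end=24; A:t2 B:t3
  4. max(7,6)=7c; end=31; A:t4 B:t3
  5. max(7,2)=7c; end=38; A:t4 B:t5
  6. max(4,6)=6c; end=44; A:t6 B:t5
  7. max(6,6)=6c; end=50; A:t6 B:t7
  8. max(3,5)=5c; end=55; A:t8 B:t7
  9. 9=9c; end=64; A:t8 B:t7

step 7: A=compute:t6 B=load:t7 [tied]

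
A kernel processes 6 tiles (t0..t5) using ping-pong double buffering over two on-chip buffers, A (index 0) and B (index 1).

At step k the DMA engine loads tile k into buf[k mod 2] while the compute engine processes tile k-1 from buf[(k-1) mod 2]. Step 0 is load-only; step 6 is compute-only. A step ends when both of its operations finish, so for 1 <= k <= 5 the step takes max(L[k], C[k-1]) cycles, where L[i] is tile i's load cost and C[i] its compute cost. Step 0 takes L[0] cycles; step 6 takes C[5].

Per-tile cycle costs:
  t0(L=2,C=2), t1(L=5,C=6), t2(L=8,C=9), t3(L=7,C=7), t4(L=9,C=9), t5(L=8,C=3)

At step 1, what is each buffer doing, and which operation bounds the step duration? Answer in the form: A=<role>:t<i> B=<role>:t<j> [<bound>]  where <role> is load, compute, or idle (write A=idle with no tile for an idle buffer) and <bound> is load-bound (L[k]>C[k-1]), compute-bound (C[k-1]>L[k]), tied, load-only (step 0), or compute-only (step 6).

step 1: A=compute:t0 B=load:t1 [load-bound]

step 0: L[0]=2 → dur=2, Σ=2 | A=load:t0 B=idle [load-only]
step 1: L[1]=5 C[0]=2 → dur=5, Σ=7 | A=compute:t0 B=load:t1 [load-bound]
step 2: L[2]=8 C[1]=6 → dur=8, Σ=15 | A=load:t2 B=compute:t1 [load-bound]
step 3: L[3]=7 C[2]=9 → dur=9, Σ=24 | A=compute:t2 B=load:t3 [compute-bound]
step 4: L[4]=9 C[3]=7 → dur=9, Σ=33 | A=load:t4 B=compute:t3 [load-bound]
step 5: L[5]=8 C[4]=9 → dur=9, Σ=42 | A=compute:t4 B=load:t5 [compute-bound]
step 6: C[5]=3 → dur=3, Σ=45 | A=idle B=compute:t5 [compute-only]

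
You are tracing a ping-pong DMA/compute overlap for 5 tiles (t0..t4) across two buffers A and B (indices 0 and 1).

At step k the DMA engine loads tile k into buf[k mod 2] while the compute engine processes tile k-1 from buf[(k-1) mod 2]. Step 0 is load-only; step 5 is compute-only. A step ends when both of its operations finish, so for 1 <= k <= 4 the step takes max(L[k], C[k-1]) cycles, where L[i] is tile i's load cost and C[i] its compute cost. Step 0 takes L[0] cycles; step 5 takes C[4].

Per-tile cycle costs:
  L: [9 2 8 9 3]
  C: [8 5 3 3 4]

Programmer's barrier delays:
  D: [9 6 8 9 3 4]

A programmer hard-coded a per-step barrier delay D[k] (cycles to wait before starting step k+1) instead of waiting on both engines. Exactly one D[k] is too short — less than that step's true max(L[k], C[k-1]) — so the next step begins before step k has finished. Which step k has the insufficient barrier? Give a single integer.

hazard at step 1

step 0: need L[0]=9 = 9; D[0]=9 ok
step 1: need max(L[1]=2,C[0]=8) = 8; D[1]=6 SHORT
step 2: need max(L[2]=8,C[1]=5) = 8; D[2]=8 ok
step 3: need max(L[3]=9,C[2]=3) = 9; D[3]=9 ok
step 4: need max(L[4]=3,C[3]=3) = 3; D[4]=3 ok
step 5: need C[4]=4 = 4; D[5]=4 ok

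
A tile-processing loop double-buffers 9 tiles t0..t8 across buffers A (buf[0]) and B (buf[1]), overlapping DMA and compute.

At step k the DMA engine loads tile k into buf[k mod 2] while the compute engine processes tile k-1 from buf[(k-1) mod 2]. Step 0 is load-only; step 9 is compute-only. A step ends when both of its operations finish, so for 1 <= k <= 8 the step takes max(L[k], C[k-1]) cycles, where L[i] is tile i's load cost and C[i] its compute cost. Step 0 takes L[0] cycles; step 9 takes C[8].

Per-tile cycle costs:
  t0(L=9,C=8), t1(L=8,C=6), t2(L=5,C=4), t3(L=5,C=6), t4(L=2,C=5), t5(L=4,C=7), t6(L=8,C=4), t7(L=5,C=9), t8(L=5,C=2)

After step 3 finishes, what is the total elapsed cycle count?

end_cycle[3] = 28

[0] DMA t0→A (9c) ∥ CU idle ⇒ 9c, clock 9
[1] DMA t1→B (8c) ∥ CU A:t0 (8c) ⇒ 8c, clock 17
[2] DMA t2→A (5c) ∥ CU B:t1 (6c) ⇒ 6c, clock 23
[3] DMA t3→B (5c) ∥ CU A:t2 (4c) ⇒ 5c, clock 28
[4] DMA t4→A (2c) ∥ CU B:t3 (6c) ⇒ 6c, clock 34
[5] DMA t5→B (4c) ∥ CU A:t4 (5c) ⇒ 5c, clock 39
[6] DMA t6→A (8c) ∥ CU B:t5 (7c) ⇒ 8c, clock 47
[7] DMA t7→B (5c) ∥ CU A:t6 (4c) ⇒ 5c, clock 52
[8] DMA t8→A (5c) ∥ CU B:t7 (9c) ⇒ 9c, clock 61
[9] DMA idle ∥ CU A:t8 (2c) ⇒ 2c, clock 63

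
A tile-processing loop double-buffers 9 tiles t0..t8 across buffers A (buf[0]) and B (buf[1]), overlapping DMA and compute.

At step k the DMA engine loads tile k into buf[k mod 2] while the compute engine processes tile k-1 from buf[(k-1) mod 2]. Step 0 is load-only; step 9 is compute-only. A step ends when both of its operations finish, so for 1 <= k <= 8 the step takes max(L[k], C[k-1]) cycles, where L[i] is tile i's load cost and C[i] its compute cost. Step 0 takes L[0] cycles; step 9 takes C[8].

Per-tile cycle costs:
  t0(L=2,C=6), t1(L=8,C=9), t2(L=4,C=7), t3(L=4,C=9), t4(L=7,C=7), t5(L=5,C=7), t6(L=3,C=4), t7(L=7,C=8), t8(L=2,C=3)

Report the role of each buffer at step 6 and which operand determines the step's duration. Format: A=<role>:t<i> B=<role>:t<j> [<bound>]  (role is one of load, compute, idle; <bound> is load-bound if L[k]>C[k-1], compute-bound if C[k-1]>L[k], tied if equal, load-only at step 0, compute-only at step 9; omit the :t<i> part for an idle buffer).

k=0 load=t0/2c comp=- wait=2 total=2
k=1 load=t1/8c comp=t0/6c wait=8 total=10
k=2 load=t2/4c comp=t1/9c wait=9 total=19
k=3 load=t3/4c comp=t2/7c wait=7 total=26
k=4 load=t4/7c comp=t3/9c wait=9 total=35
k=5 load=t5/5c comp=t4/7c wait=7 total=42
k=6 load=t6/3c comp=t5/7c wait=7 total=49
k=7 load=t7/7c comp=t6/4c wait=7 total=56
k=8 load=t8/2c comp=t7/8c wait=8 total=64
k=9 load=- comp=t8/3c wait=3 total=67

step 6: A=load:t6 B=compute:t5 [compute-bound]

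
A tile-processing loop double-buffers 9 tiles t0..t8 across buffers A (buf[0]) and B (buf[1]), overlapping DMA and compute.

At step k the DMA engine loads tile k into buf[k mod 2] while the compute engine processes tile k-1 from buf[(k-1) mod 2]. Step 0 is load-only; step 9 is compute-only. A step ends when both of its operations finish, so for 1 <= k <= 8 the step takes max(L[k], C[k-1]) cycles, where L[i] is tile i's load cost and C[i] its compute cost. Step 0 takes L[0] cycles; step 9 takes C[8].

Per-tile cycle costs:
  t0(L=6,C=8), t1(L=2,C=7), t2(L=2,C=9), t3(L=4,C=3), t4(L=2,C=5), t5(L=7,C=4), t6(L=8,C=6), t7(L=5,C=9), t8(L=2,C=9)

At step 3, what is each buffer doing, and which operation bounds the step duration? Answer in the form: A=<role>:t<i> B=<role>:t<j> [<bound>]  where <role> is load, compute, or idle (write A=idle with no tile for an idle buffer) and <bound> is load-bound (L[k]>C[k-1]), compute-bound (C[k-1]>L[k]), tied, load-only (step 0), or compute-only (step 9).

step 3: A=compute:t2 B=load:t3 [compute-bound]

  0. 6=6c; end=6; A:t0 B:-
  1. max(2,8)=8c; end=14; A:t0 B:t1
  2. max(2,7)=7c; end=21; A:t2 B:t1
  3. max(4,9)=9c; end=30; A:t2 B:t3
  4. max(2,3)=3c; end=33; A:t4 B:t3
  5. max(7,5)=7c; end=40; A:t4 B:t5
  6. max(8,4)=8c; end=48; A:t6 B:t5
  7. max(5,6)=6c; end=54; A:t6 B:t7
  8. max(2,9)=9c; end=63; A:t8 B:t7
  9. 9=9c; end=72; A:t8 B:t7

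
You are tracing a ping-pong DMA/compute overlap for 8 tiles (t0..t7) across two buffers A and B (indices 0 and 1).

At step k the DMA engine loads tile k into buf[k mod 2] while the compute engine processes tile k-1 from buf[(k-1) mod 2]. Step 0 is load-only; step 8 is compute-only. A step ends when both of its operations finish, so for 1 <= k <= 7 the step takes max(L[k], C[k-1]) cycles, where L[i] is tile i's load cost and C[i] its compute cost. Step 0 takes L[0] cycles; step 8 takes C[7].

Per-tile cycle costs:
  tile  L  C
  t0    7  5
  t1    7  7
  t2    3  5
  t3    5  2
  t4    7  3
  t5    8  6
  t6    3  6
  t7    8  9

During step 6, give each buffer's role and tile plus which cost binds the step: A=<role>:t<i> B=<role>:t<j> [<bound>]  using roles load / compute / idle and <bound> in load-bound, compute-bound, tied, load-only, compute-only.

  0. 7=7c; end=7; A:t0 B:-
  1. max(7,5)=7c; end=14; A:t0 B:t1
  2. max(3,7)=7c; end=21; A:t2 B:t1
  3. max(5,5)=5c; end=26; A:t2 B:t3
  4. max(7,2)=7c; end=33; A:t4 B:t3
  5. max(8,3)=8c; end=41; A:t4 B:t5
  6. max(3,6)=6c; end=47; A:t6 B:t5
  7. max(8,6)=8c; end=55; A:t6 B:t7
  8. 9=9c; end=64; A:t6 B:t7

step 6: A=load:t6 B=compute:t5 [compute-bound]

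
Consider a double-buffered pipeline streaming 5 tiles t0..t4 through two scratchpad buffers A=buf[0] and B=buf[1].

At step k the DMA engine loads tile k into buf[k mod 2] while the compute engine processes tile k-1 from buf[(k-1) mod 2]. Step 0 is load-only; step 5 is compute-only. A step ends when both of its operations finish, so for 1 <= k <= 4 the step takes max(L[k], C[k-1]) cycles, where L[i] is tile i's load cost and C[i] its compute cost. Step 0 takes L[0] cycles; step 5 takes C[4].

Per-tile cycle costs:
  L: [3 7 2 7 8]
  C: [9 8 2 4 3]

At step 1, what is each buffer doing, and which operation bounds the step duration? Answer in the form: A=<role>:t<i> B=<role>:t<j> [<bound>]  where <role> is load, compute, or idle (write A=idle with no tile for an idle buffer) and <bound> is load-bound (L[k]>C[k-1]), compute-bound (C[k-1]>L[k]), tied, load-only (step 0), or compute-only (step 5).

step 1: A=compute:t0 B=load:t1 [compute-bound]

step 0: L[0]=3 → dur=3, Σ=3 | A=load:t0 B=idle [load-only]
step 1: L[1]=7 C[0]=9 → dur=9, Σ=12 | A=compute:t0 B=load:t1 [compute-bound]
step 2: L[2]=2 C[1]=8 → dur=8, Σ=20 | A=load:t2 B=compute:t1 [compute-bound]
step 3: L[3]=7 C[2]=2 → dur=7, Σ=27 | A=compute:t2 B=load:t3 [load-bound]
step 4: L[4]=8 C[3]=4 → dur=8, Σ=35 | A=load:t4 B=compute:t3 [load-bound]
step 5: C[4]=3 → dur=3, Σ=38 | A=compute:t4 B=idle [compute-only]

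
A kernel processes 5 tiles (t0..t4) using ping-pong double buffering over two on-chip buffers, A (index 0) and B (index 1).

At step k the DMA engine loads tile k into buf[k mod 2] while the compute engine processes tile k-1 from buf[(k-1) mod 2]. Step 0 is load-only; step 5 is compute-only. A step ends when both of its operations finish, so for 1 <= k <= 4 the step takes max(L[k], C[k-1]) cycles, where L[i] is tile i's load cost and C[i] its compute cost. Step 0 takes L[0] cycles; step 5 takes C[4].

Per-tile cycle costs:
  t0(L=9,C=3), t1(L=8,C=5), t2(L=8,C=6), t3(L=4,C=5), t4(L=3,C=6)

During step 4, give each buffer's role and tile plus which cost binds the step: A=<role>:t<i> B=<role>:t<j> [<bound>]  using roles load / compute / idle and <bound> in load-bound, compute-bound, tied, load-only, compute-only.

step 4: A=load:t4 B=compute:t3 [compute-bound]

step 0: L[0]=9 → dur=9, Σ=9 | A=load:t0 B=idle [load-only]
step 1: L[1]=8 C[0]=3 → dur=8, Σ=17 | A=compute:t0 B=load:t1 [load-bound]
step 2: L[2]=8 C[1]=5 → dur=8, Σ=25 | A=load:t2 B=compute:t1 [load-bound]
step 3: L[3]=4 C[2]=6 → dur=6, Σ=31 | A=compute:t2 B=load:t3 [compute-bound]
step 4: L[4]=3 C[3]=5 → dur=5, Σ=36 | A=load:t4 B=compute:t3 [compute-bound]
step 5: C[4]=6 → dur=6, Σ=42 | A=compute:t4 B=idle [compute-only]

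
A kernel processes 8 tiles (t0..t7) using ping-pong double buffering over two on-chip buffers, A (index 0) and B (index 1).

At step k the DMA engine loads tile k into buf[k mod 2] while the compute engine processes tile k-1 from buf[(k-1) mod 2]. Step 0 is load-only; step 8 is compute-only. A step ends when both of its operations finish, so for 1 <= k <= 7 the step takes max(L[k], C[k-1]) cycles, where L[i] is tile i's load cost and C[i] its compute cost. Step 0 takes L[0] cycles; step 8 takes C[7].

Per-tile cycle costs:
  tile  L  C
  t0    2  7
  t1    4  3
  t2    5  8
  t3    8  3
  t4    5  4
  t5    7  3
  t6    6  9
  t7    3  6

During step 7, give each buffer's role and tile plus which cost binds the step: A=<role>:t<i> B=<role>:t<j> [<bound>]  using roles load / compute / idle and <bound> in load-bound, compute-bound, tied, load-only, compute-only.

step 7: A=compute:t6 B=load:t7 [compute-bound]

step 0: L[0]=2 → dur=2, Σ=2 | A=load:t0 B=idle [load-only]
step 1: L[1]=4 C[0]=7 → dur=7, Σ=9 | A=compute:t0 B=load:t1 [compute-bound]
step 2: L[2]=5 C[1]=3 → dur=5, Σ=14 | A=load:t2 B=compute:t1 [load-bound]
step 3: L[3]=8 C[2]=8 → dur=8, Σ=22 | A=compute:t2 B=load:t3 [tied]
step 4: L[4]=5 C[3]=3 → dur=5, Σ=27 | A=load:t4 B=compute:t3 [load-bound]
step 5: L[5]=7 C[4]=4 → dur=7, Σ=34 | A=compute:t4 B=load:t5 [load-bound]
step 6: L[6]=6 C[5]=3 → dur=6, Σ=40 | A=load:t6 B=compute:t5 [load-bound]
step 7: L[7]=3 C[6]=9 → dur=9, Σ=49 | A=compute:t6 B=load:t7 [compute-bound]
step 8: C[7]=6 → dur=6, Σ=55 | A=idle B=compute:t7 [compute-only]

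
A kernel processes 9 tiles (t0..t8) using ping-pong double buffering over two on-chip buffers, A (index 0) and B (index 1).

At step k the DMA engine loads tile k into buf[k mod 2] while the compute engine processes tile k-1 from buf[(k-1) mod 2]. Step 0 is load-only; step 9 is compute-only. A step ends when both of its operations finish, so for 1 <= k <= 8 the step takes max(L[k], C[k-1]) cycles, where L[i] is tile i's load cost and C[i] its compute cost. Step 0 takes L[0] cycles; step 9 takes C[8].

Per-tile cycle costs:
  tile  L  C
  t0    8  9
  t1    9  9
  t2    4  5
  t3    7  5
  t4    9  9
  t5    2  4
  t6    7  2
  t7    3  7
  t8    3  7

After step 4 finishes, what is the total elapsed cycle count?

step 0: L[0]=8 → dur=8, Σ=8 | A=load:t0 B=idle [load-only]
step 1: L[1]=9 C[0]=9 → dur=9, Σ=17 | A=compute:t0 B=load:t1 [tied]
step 2: L[2]=4 C[1]=9 → dur=9, Σ=26 | A=load:t2 B=compute:t1 [compute-bound]
step 3: L[3]=7 C[2]=5 → dur=7, Σ=33 | A=compute:t2 B=load:t3 [load-bound]
step 4: L[4]=9 C[3]=5 → dur=9, Σ=42 | A=load:t4 B=compute:t3 [load-bound]
step 5: L[5]=2 C[4]=9 → dur=9, Σ=51 | A=compute:t4 B=load:t5 [compute-bound]
step 6: L[6]=7 C[5]=4 → dur=7, Σ=58 | A=load:t6 B=compute:t5 [load-bound]
step 7: L[7]=3 C[6]=2 → dur=3, Σ=61 | A=compute:t6 B=load:t7 [load-bound]
step 8: L[8]=3 C[7]=7 → dur=7, Σ=68 | A=load:t8 B=compute:t7 [compute-bound]
step 9: C[8]=7 → dur=7, Σ=75 | A=compute:t8 B=idle [compute-only]

end_cycle[4] = 42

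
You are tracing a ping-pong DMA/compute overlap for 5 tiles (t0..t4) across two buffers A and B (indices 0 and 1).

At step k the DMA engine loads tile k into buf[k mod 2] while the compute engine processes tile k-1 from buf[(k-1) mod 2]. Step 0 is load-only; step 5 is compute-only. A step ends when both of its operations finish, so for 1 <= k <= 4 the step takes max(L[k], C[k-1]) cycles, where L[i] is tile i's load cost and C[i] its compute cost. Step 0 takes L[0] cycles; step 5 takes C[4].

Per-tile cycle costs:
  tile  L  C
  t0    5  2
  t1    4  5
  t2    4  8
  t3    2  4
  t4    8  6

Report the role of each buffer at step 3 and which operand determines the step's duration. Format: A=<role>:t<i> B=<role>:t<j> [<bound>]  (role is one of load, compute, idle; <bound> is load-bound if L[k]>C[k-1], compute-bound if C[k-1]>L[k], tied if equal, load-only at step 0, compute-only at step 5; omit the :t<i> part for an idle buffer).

step 3: A=compute:t2 B=load:t3 [compute-bound]

[0] DMA t0→A (5c) ∥ CU idle ⇒ 5c, clock 5
[1] DMA t1→B (4c) ∥ CU A:t0 (2c) ⇒ 4c, clock 9
[2] DMA t2→A (4c) ∥ CU B:t1 (5c) ⇒ 5c, clock 14
[3] DMA t3→B (2c) ∥ CU A:t2 (8c) ⇒ 8c, clock 22
[4] DMA t4→A (8c) ∥ CU B:t3 (4c) ⇒ 8c, clock 30
[5] DMA idle ∥ CU A:t4 (6c) ⇒ 6c, clock 36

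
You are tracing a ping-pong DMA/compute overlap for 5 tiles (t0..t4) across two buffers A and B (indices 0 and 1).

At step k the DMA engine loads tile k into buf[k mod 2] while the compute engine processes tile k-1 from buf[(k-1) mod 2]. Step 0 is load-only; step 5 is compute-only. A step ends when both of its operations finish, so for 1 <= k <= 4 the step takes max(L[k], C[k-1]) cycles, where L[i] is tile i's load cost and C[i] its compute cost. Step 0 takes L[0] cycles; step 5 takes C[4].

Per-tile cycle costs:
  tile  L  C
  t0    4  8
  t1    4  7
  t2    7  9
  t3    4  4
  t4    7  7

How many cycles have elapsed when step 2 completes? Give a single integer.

step 0: L[0]=4 → dur=4, Σ=4 | A=load:t0 B=idle [load-only]
step 1: L[1]=4 C[0]=8 → dur=8, Σ=12 | A=compute:t0 B=load:t1 [compute-bound]
step 2: L[2]=7 C[1]=7 → dur=7, Σ=19 | A=load:t2 B=compute:t1 [tied]
step 3: L[3]=4 C[2]=9 → dur=9, Σ=28 | A=compute:t2 B=load:t3 [compute-bound]
step 4: L[4]=7 C[3]=4 → dur=7, Σ=35 | A=load:t4 B=compute:t3 [load-bound]
step 5: C[4]=7 → dur=7, Σ=42 | A=compute:t4 B=idle [compute-only]

end_cycle[2] = 19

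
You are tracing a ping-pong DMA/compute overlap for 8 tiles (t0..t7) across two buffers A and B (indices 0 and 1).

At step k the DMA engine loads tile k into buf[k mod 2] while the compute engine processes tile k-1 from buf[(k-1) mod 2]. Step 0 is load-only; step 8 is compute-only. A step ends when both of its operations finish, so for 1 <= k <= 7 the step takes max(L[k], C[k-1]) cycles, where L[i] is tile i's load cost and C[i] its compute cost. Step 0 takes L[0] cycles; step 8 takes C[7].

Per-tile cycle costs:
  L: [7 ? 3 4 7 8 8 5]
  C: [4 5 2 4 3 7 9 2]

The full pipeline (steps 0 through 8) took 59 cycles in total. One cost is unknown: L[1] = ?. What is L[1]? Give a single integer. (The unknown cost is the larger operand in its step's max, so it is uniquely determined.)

L[1] = 9

step 0 → dur = L[0]=7 = 7
step 1 → dur = max(L[1]=?, C[0]=4) = L[1]  (unknown; binding)
step 2 → dur = max(L[2]=3, C[1]=5) = 5
step 3 → dur = max(L[3]=4, C[2]=2) = 4
step 4 → dur = max(L[4]=7, C[3]=4) = 7
step 5 → dur = max(L[5]=8, C[4]=3) = 8
step 6 → dur = max(L[6]=8, C[5]=7) = 8
step 7 → dur = max(L[7]=5, C[6]=9) = 9
step 8 → dur = C[7]=2 = 2
sum of known step durations = 50
dur[1] = total - known = 59 - 50 = 9
L[1] is the binding max in step 1, so L[1] = dur[1] = 9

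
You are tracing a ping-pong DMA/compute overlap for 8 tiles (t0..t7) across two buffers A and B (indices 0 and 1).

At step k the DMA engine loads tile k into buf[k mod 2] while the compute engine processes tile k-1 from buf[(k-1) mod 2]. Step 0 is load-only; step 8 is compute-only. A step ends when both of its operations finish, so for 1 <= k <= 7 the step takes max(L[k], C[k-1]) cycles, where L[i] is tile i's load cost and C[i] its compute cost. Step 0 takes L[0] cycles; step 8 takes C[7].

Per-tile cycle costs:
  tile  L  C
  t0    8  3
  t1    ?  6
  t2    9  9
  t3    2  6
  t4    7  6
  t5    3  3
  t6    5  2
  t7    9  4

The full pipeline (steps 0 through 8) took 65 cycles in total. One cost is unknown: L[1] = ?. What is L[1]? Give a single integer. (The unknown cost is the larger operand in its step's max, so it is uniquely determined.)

L[1] = 8

step 0 = dur = L[0]=8 = 8
step 1 = dur = max(L[1]=?, C[0]=3) = L[1]  (unknown; binding)
step 2 = dur = max(L[2]=9, C[1]=6) = 9
step 3 = dur = max(L[3]=2, C[2]=9) = 9
step 4 = dur = max(L[4]=7, C[3]=6) = 7
step 5 = dur = max(L[5]=3, C[4]=6) = 6
step 6 = dur = max(L[6]=5, C[5]=3) = 5
step 7 = dur = max(L[7]=9, C[6]=2) = 9
step 8 = dur = C[7]=4 = 4
sum of known step durations = 57
dur[1] = total - known = 65 - 57 = 8
L[1] is the binding max in step 1, so L[1] = dur[1] = 8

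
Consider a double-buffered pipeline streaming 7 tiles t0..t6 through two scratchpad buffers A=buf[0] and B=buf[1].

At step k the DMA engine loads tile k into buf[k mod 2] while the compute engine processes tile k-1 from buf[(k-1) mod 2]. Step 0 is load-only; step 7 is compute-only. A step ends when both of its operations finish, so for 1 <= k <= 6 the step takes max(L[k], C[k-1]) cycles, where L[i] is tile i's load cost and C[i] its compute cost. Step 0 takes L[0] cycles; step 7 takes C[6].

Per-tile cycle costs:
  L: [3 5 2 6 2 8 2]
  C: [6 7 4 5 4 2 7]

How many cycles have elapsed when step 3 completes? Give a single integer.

end_cycle[3] = 22

  0. 3=3c; end=3; A:t0 B:-
  1. max(5,6)=6c; end=9; A:t0 B:t1
  2. max(2,7)=7c; end=16; A:t2 B:t1
  3. max(6,4)=6c; end=22; A:t2 B:t3
  4. max(2,5)=5c; end=27; A:t4 B:t3
  5. max(8,4)=8c; end=35; A:t4 B:t5
  6. max(2,2)=2c; end=37; A:t6 B:t5
  7. 7=7c; end=44; A:t6 B:t5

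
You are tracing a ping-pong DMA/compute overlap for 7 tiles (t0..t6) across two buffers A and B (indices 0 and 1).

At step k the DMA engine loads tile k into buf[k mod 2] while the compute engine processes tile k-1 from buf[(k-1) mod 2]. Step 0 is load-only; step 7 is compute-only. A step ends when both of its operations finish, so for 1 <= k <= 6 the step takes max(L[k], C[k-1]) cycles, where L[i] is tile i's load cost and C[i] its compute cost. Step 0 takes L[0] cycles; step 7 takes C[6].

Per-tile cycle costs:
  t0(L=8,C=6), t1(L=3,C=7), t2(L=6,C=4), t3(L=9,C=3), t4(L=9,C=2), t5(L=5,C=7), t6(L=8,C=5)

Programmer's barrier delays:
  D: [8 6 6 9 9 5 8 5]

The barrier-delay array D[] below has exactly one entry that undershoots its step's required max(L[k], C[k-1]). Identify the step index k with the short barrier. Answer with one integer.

hazard at step 2

k=0 barrier L[0]=8→8c, D[0]=8 ok
k=1 barrier max(L[1]=3,C[0]=6)→6c, D[1]=6 ok
k=2 barrier max(L[2]=6,C[1]=7)→7c, D[2]=6 SHORT
k=3 barrier max(L[3]=9,C[2]=4)→9c, D[3]=9 ok
k=4 barrier max(L[4]=9,C[3]=3)→9c, D[4]=9 ok
k=5 barrier max(L[5]=5,C[4]=2)→5c, D[5]=5 ok
k=6 barrier max(L[6]=8,C[5]=7)→8c, D[6]=8 ok
k=7 barrier C[6]=5→5c, D[7]=5 ok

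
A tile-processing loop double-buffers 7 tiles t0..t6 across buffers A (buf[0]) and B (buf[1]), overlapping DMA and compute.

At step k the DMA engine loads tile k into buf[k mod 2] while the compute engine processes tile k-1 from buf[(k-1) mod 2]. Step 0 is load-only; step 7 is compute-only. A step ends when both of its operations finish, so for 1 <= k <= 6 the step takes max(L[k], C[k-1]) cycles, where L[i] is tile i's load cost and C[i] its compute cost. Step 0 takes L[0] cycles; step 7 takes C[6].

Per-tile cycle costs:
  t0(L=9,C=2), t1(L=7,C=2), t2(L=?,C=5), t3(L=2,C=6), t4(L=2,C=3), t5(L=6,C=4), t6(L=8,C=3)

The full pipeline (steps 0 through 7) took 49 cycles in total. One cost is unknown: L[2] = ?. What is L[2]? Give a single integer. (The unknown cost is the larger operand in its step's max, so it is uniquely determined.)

step 0 → dur = L[0]=9 = 9
step 1 → dur = max(L[1]=7, C[0]=2) = 7
step 2 → dur = max(L[2]=?, C[1]=2) = L[2]  (unknown; binding)
step 3 → dur = max(L[3]=2, C[2]=5) = 5
step 4 → dur = max(L[4]=2, C[3]=6) = 6
step 5 → dur = max(L[5]=6, C[4]=3) = 6
step 6 → dur = max(L[6]=8, C[5]=4) = 8
step 7 → dur = C[6]=3 = 3
sum of known step durations = 44
dur[2] = total - known = 49 - 44 = 5
L[2] is the binding max in step 2, so L[2] = dur[2] = 5

L[2] = 5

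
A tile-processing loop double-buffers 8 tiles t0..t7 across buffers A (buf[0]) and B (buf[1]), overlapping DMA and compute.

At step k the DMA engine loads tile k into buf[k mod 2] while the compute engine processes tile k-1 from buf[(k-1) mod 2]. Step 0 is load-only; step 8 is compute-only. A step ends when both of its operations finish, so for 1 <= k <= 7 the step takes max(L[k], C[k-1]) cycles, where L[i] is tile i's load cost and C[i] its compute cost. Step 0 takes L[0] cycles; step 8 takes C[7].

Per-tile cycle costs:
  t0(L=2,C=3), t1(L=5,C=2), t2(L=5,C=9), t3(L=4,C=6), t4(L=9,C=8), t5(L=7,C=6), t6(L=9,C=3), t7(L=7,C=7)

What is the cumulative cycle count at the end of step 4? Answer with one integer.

step 0: L[0]=2 → dur=2, Σ=2 | A=load:t0 B=idle [load-only]
step 1: L[1]=5 C[0]=3 → dur=5, Σ=7 | A=compute:t0 B=load:t1 [load-bound]
step 2: L[2]=5 C[1]=2 → dur=5, Σ=12 | A=load:t2 B=compute:t1 [load-bound]
step 3: L[3]=4 C[2]=9 → dur=9, Σ=21 | A=compute:t2 B=load:t3 [compute-bound]
step 4: L[4]=9 C[3]=6 → dur=9, Σ=30 | A=load:t4 B=compute:t3 [load-bound]
step 5: L[5]=7 C[4]=8 → dur=8, Σ=38 | A=compute:t4 B=load:t5 [compute-bound]
step 6: L[6]=9 C[5]=6 → dur=9, Σ=47 | A=load:t6 B=compute:t5 [load-bound]
step 7: L[7]=7 C[6]=3 → dur=7, Σ=54 | A=compute:t6 B=load:t7 [load-bound]
step 8: C[7]=7 → dur=7, Σ=61 | A=idle B=compute:t7 [compute-only]

end_cycle[4] = 30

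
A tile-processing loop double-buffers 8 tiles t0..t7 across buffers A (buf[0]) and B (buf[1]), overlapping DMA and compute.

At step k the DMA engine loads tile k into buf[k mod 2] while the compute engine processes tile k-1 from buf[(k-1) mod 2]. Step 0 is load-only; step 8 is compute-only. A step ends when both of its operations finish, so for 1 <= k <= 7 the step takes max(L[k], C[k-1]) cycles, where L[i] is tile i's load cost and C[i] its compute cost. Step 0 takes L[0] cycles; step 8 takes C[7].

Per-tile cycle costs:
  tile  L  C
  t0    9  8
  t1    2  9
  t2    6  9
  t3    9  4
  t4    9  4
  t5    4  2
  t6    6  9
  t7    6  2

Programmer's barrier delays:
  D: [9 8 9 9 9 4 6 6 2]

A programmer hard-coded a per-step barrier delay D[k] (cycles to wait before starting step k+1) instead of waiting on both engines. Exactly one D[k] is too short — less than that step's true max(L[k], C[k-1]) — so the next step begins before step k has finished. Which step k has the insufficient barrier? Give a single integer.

hazard at step 7

k=0 barrier L[0]=9→9c, D[0]=9 ok
k=1 barrier max(L[1]=2,C[0]=8)→8c, D[1]=8 ok
k=2 barrier max(L[2]=6,C[1]=9)→9c, D[2]=9 ok
k=3 barrier max(L[3]=9,C[2]=9)→9c, D[3]=9 ok
k=4 barrier max(L[4]=9,C[3]=4)→9c, D[4]=9 ok
k=5 barrier max(L[5]=4,C[4]=4)→4c, D[5]=4 ok
k=6 barrier max(L[6]=6,C[5]=2)→6c, D[6]=6 ok
k=7 barrier max(L[7]=6,C[6]=9)→9c, D[7]=6 SHORT
k=8 barrier C[7]=2→2c, D[8]=2 ok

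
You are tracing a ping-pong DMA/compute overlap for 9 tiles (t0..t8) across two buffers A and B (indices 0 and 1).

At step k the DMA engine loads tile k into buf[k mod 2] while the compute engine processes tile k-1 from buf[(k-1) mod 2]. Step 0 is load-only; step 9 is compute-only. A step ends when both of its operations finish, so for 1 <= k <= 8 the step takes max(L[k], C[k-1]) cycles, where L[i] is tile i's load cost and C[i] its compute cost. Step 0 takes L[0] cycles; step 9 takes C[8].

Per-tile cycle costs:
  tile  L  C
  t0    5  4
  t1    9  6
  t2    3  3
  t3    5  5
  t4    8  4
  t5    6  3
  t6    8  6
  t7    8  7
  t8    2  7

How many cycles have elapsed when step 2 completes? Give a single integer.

[0] DMA t0→A (5c) ∥ CU idle ⇒ 5c, clock 5
[1] DMA t1→B (9c) ∥ CU A:t0 (4c) ⇒ 9c, clock 14
[2] DMA t2→A (3c) ∥ CU B:t1 (6c) ⇒ 6c, clock 20
[3] DMA t3→B (5c) ∥ CU A:t2 (3c) ⇒ 5c, clock 25
[4] DMA t4→A (8c) ∥ CU B:t3 (5c) ⇒ 8c, clock 33
[5] DMA t5→B (6c) ∥ CU A:t4 (4c) ⇒ 6c, clock 39
[6] DMA t6→A (8c) ∥ CU B:t5 (3c) ⇒ 8c, clock 47
[7] DMA t7→B (8c) ∥ CU A:t6 (6c) ⇒ 8c, clock 55
[8] DMA t8→A (2c) ∥ CU B:t7 (7c) ⇒ 7c, clock 62
[9] DMA idle ∥ CU A:t8 (7c) ⇒ 7c, clock 69

end_cycle[2] = 20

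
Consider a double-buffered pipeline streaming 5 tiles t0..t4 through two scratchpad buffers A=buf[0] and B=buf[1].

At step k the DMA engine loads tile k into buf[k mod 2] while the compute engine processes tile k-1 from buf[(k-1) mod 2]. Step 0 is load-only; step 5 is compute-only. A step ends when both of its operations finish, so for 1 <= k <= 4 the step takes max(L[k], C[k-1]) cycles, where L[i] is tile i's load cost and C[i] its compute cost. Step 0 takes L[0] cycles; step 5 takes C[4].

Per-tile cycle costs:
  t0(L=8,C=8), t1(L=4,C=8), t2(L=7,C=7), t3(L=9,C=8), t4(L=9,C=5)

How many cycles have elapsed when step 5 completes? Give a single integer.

end_cycle[5] = 47

[0] DMA t0→A (8c) ∥ CU idle ⇒ 8c, clock 8
[1] DMA t1→B (4c) ∥ CU A:t0 (8c) ⇒ 8c, clock 16
[2] DMA t2→A (7c) ∥ CU B:t1 (8c) ⇒ 8c, clock 24
[3] DMA t3→B (9c) ∥ CU A:t2 (7c) ⇒ 9c, clock 33
[4] DMA t4→A (9c) ∥ CU B:t3 (8c) ⇒ 9c, clock 42
[5] DMA idle ∥ CU A:t4 (5c) ⇒ 5c, clock 47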